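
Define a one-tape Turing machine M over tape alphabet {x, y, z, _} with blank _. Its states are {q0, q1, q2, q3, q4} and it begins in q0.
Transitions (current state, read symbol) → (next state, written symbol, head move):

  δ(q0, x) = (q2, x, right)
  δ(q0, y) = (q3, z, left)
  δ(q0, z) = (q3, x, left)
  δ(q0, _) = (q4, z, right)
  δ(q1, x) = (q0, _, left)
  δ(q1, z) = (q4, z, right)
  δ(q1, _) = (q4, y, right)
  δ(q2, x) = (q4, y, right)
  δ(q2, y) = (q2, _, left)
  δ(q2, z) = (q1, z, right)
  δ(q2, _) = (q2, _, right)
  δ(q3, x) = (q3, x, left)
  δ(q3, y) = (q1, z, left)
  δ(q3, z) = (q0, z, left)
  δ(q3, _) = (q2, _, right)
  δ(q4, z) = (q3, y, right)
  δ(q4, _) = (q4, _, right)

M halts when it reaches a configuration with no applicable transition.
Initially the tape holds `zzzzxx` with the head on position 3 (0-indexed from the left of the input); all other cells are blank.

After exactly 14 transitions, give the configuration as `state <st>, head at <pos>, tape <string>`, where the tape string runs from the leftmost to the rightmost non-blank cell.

state q3, head at 1, tape zyxzxxx

q0 | _zzz[z]xx   read z → write x, move left, go to q3
q3 | _zz[z]xxx   read z → write z, move left, go to q0
q0 | _z[z]zxxx   read z → write x, move left, go to q3
q3 | _[z]xzxxx   read z → write z, move left, go to q0
q0 | [_]zxzxxx   read _ → write z, move right, go to q4
q4 | z[z]xzxxx   read z → write y, move right, go to q3
q3 | zy[x]zxxx   read x → write x, move left, go to q3
q3 | z[y]xzxxx   read y → write z, move left, go to q1
q1 | [z]zxzxxx   read z → write z, move right, go to q4
q4 | z[z]xzxxx   read z → write y, move right, go to q3
q3 | zy[x]zxxx   read x → write x, move left, go to q3
q3 | z[y]xzxxx   read y → write z, move left, go to q1
q1 | [z]zxzxxx   read z → write z, move right, go to q4
q4 | z[z]xzxxx   read z → write y, move right, go to q3
q3 | zy[x]zxxx
After 14 steps: state q3, head at 1, tape zyxzxxx.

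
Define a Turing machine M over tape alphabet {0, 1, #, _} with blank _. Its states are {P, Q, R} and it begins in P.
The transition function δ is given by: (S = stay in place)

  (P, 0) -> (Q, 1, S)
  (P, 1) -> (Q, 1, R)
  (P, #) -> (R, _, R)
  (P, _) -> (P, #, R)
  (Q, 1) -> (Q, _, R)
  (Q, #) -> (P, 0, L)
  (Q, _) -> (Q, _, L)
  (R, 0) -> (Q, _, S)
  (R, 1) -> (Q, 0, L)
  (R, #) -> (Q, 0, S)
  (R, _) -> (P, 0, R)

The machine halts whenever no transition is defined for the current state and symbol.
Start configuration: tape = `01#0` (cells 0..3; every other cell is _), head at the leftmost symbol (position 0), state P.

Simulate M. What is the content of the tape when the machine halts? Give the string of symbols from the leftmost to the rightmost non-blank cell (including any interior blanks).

state=P head=0 tape=[0]1#0   (P,0)→(Q,1,S)
state=Q head=0 tape=[1]1#0   (Q,1)→(Q,_,R)
state=Q head=1 tape=_[1]#0   (Q,1)→(Q,_,R)
state=Q head=2 tape=__[#]0   (Q,#)→(P,0,L)
state=P head=1 tape=_[_]00   (P,_)→(P,#,R)
state=P head=2 tape=_#[0]0   (P,0)→(Q,1,S)
state=Q head=2 tape=_#[1]0   (Q,1)→(Q,_,R)
state=Q head=3 tape=_#_[0]
The non-blank tape span at halt is #_0.

#_0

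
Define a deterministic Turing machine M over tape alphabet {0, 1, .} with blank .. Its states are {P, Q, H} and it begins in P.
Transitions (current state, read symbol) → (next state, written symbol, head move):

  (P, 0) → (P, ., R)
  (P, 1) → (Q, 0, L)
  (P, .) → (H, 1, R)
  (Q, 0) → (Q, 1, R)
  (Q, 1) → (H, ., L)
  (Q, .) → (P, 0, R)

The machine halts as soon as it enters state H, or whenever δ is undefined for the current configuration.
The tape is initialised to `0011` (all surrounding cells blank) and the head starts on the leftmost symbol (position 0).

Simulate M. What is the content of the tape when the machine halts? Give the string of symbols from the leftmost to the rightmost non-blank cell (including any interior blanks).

00.1

state=P head=0 tape=[0]011..   (P,0)→(P,.,R)
state=P head=1 tape=.[0]11..   (P,0)→(P,.,R)
state=P head=2 tape=..[1]1..   (P,1)→(Q,0,L)
state=Q head=1 tape=.[.]01..   (Q,.)→(P,0,R)
state=P head=2 tape=.0[0]1..   (P,0)→(P,.,R)
state=P head=3 tape=.0.[1]..   (P,1)→(Q,0,L)
state=Q head=2 tape=.0[.]0..   (Q,.)→(P,0,R)
state=P head=3 tape=.00[0]..   (P,0)→(P,.,R)
state=P head=4 tape=.00.[.].   (P,.)→(H,1,R)
state=H head=5 tape=.00.1[.]
The non-blank tape span at halt is 00.1.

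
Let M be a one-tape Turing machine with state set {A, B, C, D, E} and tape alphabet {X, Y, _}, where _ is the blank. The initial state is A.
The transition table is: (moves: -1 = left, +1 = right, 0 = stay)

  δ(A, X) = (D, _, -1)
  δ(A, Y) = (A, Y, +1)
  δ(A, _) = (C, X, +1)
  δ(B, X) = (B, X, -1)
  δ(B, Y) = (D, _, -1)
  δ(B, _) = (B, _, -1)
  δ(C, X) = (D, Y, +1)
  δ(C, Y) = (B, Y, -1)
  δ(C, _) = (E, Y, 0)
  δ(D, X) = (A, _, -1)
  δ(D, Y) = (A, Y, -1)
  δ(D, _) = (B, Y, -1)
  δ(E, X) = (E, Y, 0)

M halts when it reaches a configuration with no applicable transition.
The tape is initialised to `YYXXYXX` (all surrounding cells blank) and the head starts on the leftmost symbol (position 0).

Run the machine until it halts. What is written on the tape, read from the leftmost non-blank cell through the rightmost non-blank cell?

A | [Y]YXXYXX_   read Y → write Y, move +1, go to A
A | Y[Y]XXYXX_   read Y → write Y, move +1, go to A
A | YY[X]XYXX_   read X → write _, move -1, go to D
D | Y[Y]_XYXX_   read Y → write Y, move -1, go to A
A | [Y]Y_XYXX_   read Y → write Y, move +1, go to A
A | Y[Y]_XYXX_   read Y → write Y, move +1, go to A
A | YY[_]XYXX_   read _ → write X, move +1, go to C
C | YYX[X]YXX_   read X → write Y, move +1, go to D
D | YYXY[Y]XX_   read Y → write Y, move -1, go to A
A | YYX[Y]YXX_   read Y → write Y, move +1, go to A
A | YYXY[Y]XX_   read Y → write Y, move +1, go to A
A | YYXYY[X]X_   read X → write _, move -1, go to D
D | YYXY[Y]_X_   read Y → write Y, move -1, go to A
A | YYX[Y]Y_X_   read Y → write Y, move +1, go to A
A | YYXY[Y]_X_   read Y → write Y, move +1, go to A
A | YYXYY[_]X_   read _ → write X, move +1, go to C
C | YYXYYX[X]_   read X → write Y, move +1, go to D
D | YYXYYXY[_]   read _ → write Y, move -1, go to B
B | YYXYYX[Y]Y   read Y → write _, move -1, go to D
D | YYXYY[X]_Y   read X → write _, move -1, go to A
A | YYXY[Y]__Y   read Y → write Y, move +1, go to A
A | YYXYY[_]_Y   read _ → write X, move +1, go to C
C | YYXYYX[_]Y   read _ → write Y, move 0, go to E
E | YYXYYX[Y]Y
The non-blank tape span at halt is YYXYYXYY.

YYXYYXYY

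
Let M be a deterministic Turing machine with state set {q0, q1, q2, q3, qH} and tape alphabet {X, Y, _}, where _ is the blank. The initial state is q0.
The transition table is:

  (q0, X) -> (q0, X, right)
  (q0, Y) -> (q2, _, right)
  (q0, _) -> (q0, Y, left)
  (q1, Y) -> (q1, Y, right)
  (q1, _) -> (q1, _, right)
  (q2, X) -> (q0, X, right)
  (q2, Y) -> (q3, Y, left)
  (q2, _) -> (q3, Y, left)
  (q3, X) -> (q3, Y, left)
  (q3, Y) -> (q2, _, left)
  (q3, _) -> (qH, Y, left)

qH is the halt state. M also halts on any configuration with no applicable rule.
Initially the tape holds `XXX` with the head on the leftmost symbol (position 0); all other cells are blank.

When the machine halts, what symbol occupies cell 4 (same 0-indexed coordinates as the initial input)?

Y

q0 | [X]XX__   read X → write X, move right, go to q0
q0 | X[X]X__   read X → write X, move right, go to q0
q0 | XX[X]__   read X → write X, move right, go to q0
q0 | XXX[_]_   read _ → write Y, move left, go to q0
q0 | XX[X]Y_   read X → write X, move right, go to q0
q0 | XXX[Y]_   read Y → write _, move right, go to q2
q2 | XXX_[_]   read _ → write Y, move left, go to q3
q3 | XXX[_]Y   read _ → write Y, move left, go to qH
qH | XX[X]YY
Cell 4 holds Y when M halts.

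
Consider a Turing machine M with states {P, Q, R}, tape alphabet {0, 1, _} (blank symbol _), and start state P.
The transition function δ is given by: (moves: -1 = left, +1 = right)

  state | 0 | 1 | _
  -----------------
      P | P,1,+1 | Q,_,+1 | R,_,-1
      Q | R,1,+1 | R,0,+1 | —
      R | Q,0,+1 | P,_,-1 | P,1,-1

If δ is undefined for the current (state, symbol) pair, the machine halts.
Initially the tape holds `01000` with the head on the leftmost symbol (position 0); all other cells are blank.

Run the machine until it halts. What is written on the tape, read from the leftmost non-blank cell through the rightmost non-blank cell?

1_10_1

state=P head=0 tape=[0]1000___   (P,0)→(P,1,+1)
state=P head=1 tape=1[1]000___   (P,1)→(Q,_,+1)
state=Q head=2 tape=1_[0]00___   (Q,0)→(R,1,+1)
state=R head=3 tape=1_1[0]0___   (R,0)→(Q,0,+1)
state=Q head=4 tape=1_10[0]___   (Q,0)→(R,1,+1)
state=R head=5 tape=1_101[_]__   (R,_)→(P,1,-1)
state=P head=4 tape=1_10[1]1__   (P,1)→(Q,_,+1)
state=Q head=5 tape=1_10_[1]__   (Q,1)→(R,0,+1)
state=R head=6 tape=1_10_0[_]_   (R,_)→(P,1,-1)
state=P head=5 tape=1_10_[0]1_   (P,0)→(P,1,+1)
state=P head=6 tape=1_10_1[1]_   (P,1)→(Q,_,+1)
state=Q head=7 tape=1_10_1_[_]
The non-blank tape span at halt is 1_10_1.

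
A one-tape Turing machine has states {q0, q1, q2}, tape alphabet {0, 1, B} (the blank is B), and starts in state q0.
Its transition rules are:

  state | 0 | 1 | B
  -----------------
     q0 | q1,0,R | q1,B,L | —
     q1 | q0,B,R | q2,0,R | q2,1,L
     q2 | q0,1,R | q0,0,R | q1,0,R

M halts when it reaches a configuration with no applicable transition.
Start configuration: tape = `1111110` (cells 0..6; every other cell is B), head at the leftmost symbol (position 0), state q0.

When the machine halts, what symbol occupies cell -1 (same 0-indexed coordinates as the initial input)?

q0 | BB[1]111110   read 1 → write B, move L, go to q1
q1 | B[B]B111110   read B → write 1, move L, go to q2
q2 | [B]1B111110   read B → write 0, move R, go to q1
q1 | 0[1]B111110   read 1 → write 0, move R, go to q2
q2 | 00[B]111110   read B → write 0, move R, go to q1
q1 | 000[1]11110   read 1 → write 0, move R, go to q2
q2 | 0000[1]1110   read 1 → write 0, move R, go to q0
q0 | 00000[1]110   read 1 → write B, move L, go to q1
q1 | 0000[0]B110   read 0 → write B, move R, go to q0
q0 | 0000B[B]110
Cell -1 holds 0 when M halts.

0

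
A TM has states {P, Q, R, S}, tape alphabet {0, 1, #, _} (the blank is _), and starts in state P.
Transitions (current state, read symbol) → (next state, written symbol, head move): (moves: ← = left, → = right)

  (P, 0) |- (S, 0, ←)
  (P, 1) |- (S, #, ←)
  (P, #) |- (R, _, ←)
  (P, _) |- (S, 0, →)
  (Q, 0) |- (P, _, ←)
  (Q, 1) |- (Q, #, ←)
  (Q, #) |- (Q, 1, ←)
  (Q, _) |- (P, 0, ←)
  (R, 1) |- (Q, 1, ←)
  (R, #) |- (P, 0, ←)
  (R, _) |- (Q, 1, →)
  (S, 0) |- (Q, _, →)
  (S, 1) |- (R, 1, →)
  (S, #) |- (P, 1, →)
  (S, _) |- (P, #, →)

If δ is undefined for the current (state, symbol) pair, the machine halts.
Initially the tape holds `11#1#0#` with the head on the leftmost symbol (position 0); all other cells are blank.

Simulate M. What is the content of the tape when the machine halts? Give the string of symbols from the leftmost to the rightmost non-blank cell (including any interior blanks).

state=P head=0 tape=__[1]1#1#0#   (P,1)→(S,#,←)
state=S head=-1 tape=_[_]#1#1#0#   (S,_)→(P,#,→)
state=P head=0 tape=_#[#]1#1#0#   (P,#)→(R,_,←)
state=R head=-1 tape=_[#]_1#1#0#   (R,#)→(P,0,←)
state=P head=-2 tape=[_]0_1#1#0#   (P,_)→(S,0,→)
state=S head=-1 tape=0[0]_1#1#0#   (S,0)→(Q,_,→)
state=Q head=0 tape=0_[_]1#1#0#   (Q,_)→(P,0,←)
state=P head=-1 tape=0[_]01#1#0#   (P,_)→(S,0,→)
state=S head=0 tape=00[0]1#1#0#   (S,0)→(Q,_,→)
state=Q head=1 tape=00_[1]#1#0#   (Q,1)→(Q,#,←)
state=Q head=0 tape=00[_]##1#0#   (Q,_)→(P,0,←)
state=P head=-1 tape=0[0]0##1#0#   (P,0)→(S,0,←)
state=S head=-2 tape=[0]00##1#0#   (S,0)→(Q,_,→)
state=Q head=-1 tape=_[0]0##1#0#   (Q,0)→(P,_,←)
state=P head=-2 tape=[_]_0##1#0#   (P,_)→(S,0,→)
state=S head=-1 tape=0[_]0##1#0#   (S,_)→(P,#,→)
state=P head=0 tape=0#[0]##1#0#   (P,0)→(S,0,←)
state=S head=-1 tape=0[#]0##1#0#   (S,#)→(P,1,→)
state=P head=0 tape=01[0]##1#0#   (P,0)→(S,0,←)
state=S head=-1 tape=0[1]0##1#0#   (S,1)→(R,1,→)
state=R head=0 tape=01[0]##1#0#
The non-blank tape span at halt is 010##1#0#.

010##1#0#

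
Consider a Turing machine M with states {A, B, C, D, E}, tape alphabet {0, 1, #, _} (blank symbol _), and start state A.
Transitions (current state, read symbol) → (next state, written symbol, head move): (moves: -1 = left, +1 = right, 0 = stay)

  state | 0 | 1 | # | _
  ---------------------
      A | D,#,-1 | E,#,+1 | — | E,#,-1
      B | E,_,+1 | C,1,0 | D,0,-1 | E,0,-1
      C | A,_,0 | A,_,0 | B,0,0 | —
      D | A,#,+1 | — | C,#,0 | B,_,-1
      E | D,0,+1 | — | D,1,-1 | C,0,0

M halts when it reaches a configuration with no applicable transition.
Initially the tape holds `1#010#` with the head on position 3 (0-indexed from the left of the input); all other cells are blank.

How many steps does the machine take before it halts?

31

state=A head=3 tape=1#0[1]0#_   (A,1)→(E,#,+1)
state=E head=4 tape=1#0#[0]#_   (E,0)→(D,0,+1)
state=D head=5 tape=1#0#0[#]_   (D,#)→(C,#,0)
state=C head=5 tape=1#0#0[#]_   (C,#)→(B,0,0)
state=B head=5 tape=1#0#0[0]_   (B,0)→(E,_,+1)
state=E head=6 tape=1#0#0_[_]   (E,_)→(C,0,0)
state=C head=6 tape=1#0#0_[0]   (C,0)→(A,_,0)
state=A head=6 tape=1#0#0_[_]   (A,_)→(E,#,-1)
state=E head=5 tape=1#0#0[_]#   (E,_)→(C,0,0)
state=C head=5 tape=1#0#0[0]#   (C,0)→(A,_,0)
state=A head=5 tape=1#0#0[_]#   (A,_)→(E,#,-1)
state=E head=4 tape=1#0#[0]##   (E,0)→(D,0,+1)
state=D head=5 tape=1#0#0[#]#   (D,#)→(C,#,0)
state=C head=5 tape=1#0#0[#]#   (C,#)→(B,0,0)
state=B head=5 tape=1#0#0[0]#   (B,0)→(E,_,+1)
state=E head=6 tape=1#0#0_[#]   (E,#)→(D,1,-1)
state=D head=5 tape=1#0#0[_]1   (D,_)→(B,_,-1)
state=B head=4 tape=1#0#[0]_1   (B,0)→(E,_,+1)
state=E head=5 tape=1#0#_[_]1   (E,_)→(C,0,0)
state=C head=5 tape=1#0#_[0]1   (C,0)→(A,_,0)
state=A head=5 tape=1#0#_[_]1   (A,_)→(E,#,-1)
state=E head=4 tape=1#0#[_]#1   (E,_)→(C,0,0)
state=C head=4 tape=1#0#[0]#1   (C,0)→(A,_,0)
state=A head=4 tape=1#0#[_]#1   (A,_)→(E,#,-1)
state=E head=3 tape=1#0[#]##1   (E,#)→(D,1,-1)
state=D head=2 tape=1#[0]1##1   (D,0)→(A,#,+1)
state=A head=3 tape=1##[1]##1   (A,1)→(E,#,+1)
state=E head=4 tape=1###[#]#1   (E,#)→(D,1,-1)
state=D head=3 tape=1##[#]1#1   (D,#)→(C,#,0)
state=C head=3 tape=1##[#]1#1   (C,#)→(B,0,0)
state=B head=3 tape=1##[0]1#1   (B,0)→(E,_,+1)
state=E head=4 tape=1##_[1]#1
M halts after 31 transitions.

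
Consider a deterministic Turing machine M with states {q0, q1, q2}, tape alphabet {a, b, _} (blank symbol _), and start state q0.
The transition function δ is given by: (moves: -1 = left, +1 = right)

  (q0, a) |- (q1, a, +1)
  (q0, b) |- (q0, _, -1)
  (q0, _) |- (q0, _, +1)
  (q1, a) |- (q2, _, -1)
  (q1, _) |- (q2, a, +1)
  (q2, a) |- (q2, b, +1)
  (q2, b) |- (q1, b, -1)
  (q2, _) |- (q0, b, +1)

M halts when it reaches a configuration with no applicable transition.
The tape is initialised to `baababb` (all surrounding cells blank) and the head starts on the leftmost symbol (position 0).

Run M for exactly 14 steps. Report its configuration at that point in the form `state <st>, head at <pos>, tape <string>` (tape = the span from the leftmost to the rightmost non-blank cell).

q0 | _[b]aababb   read b → write _, move -1, go to q0
q0 | [_]_aababb   read _ → write _, move +1, go to q0
q0 | _[_]aababb   read _ → write _, move +1, go to q0
q0 | __[a]ababb   read a → write a, move +1, go to q1
q1 | __a[a]babb   read a → write _, move -1, go to q2
q2 | __[a]_babb   read a → write b, move +1, go to q2
q2 | __b[_]babb   read _ → write b, move +1, go to q0
q0 | __bb[b]abb   read b → write _, move -1, go to q0
q0 | __b[b]_abb   read b → write _, move -1, go to q0
q0 | __[b]__abb   read b → write _, move -1, go to q0
q0 | _[_]___abb   read _ → write _, move +1, go to q0
q0 | __[_]__abb   read _ → write _, move +1, go to q0
q0 | ___[_]_abb   read _ → write _, move +1, go to q0
q0 | ____[_]abb   read _ → write _, move +1, go to q0
q0 | _____[a]bb
After 14 steps: state q0, head at 4, tape abb.

state q0, head at 4, tape abb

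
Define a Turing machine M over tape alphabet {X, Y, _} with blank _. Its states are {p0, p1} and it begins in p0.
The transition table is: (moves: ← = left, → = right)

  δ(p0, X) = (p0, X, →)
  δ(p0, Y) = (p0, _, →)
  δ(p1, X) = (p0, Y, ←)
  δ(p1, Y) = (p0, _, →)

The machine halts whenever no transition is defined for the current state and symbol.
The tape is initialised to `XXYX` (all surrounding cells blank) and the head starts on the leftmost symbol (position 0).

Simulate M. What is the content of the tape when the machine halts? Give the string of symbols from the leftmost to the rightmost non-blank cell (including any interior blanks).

XX_X

p0 | [X]XYX_   read X → write X, move →, go to p0
p0 | X[X]YX_   read X → write X, move →, go to p0
p0 | XX[Y]X_   read Y → write _, move →, go to p0
p0 | XX_[X]_   read X → write X, move →, go to p0
p0 | XX_X[_]
The non-blank tape span at halt is XX_X.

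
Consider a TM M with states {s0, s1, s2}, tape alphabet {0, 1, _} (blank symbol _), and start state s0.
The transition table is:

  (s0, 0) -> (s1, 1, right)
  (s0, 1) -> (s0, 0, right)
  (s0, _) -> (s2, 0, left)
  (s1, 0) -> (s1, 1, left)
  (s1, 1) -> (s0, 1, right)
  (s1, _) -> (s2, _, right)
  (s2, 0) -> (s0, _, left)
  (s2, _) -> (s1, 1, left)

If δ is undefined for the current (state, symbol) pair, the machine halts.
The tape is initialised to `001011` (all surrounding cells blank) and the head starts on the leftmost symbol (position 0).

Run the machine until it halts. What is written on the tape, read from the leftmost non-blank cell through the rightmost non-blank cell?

1010_00

s0 | [0]01011_   read 0 → write 1, move right, go to s1
s1 | 1[0]1011_   read 0 → write 1, move left, go to s1
s1 | [1]11011_   read 1 → write 1, move right, go to s0
s0 | 1[1]1011_   read 1 → write 0, move right, go to s0
s0 | 10[1]011_   read 1 → write 0, move right, go to s0
s0 | 100[0]11_   read 0 → write 1, move right, go to s1
s1 | 1001[1]1_   read 1 → write 1, move right, go to s0
s0 | 10011[1]_   read 1 → write 0, move right, go to s0
s0 | 100110[_]   read _ → write 0, move left, go to s2
s2 | 10011[0]0   read 0 → write _, move left, go to s0
s0 | 1001[1]_0   read 1 → write 0, move right, go to s0
s0 | 10010[_]0   read _ → write 0, move left, go to s2
s2 | 1001[0]00   read 0 → write _, move left, go to s0
s0 | 100[1]_00   read 1 → write 0, move right, go to s0
s0 | 1000[_]00   read _ → write 0, move left, go to s2
s2 | 100[0]000   read 0 → write _, move left, go to s0
s0 | 10[0]_000   read 0 → write 1, move right, go to s1
s1 | 101[_]000   read _ → write _, move right, go to s2
s2 | 101_[0]00   read 0 → write _, move left, go to s0
s0 | 101[_]_00   read _ → write 0, move left, go to s2
s2 | 10[1]0_00
The non-blank tape span at halt is 1010_00.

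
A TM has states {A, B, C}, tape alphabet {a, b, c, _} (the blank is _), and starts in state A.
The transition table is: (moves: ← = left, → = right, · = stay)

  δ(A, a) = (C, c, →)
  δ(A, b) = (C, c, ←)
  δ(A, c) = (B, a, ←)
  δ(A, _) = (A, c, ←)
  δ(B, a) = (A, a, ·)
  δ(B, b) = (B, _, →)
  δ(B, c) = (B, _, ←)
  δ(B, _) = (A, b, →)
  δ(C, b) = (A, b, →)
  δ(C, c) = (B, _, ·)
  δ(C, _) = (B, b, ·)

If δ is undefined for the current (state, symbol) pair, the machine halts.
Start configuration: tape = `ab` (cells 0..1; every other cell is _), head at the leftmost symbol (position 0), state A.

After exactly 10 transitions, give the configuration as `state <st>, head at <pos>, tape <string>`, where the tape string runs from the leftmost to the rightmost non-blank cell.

state=A head=0 tape=[a]b_   (A,a)→(C,c,→)
state=C head=1 tape=c[b]_   (C,b)→(A,b,→)
state=A head=2 tape=cb[_]   (A,_)→(A,c,←)
state=A head=1 tape=c[b]c   (A,b)→(C,c,←)
state=C head=0 tape=[c]cc   (C,c)→(B,_,·)
state=B head=0 tape=[_]cc   (B,_)→(A,b,→)
state=A head=1 tape=b[c]c   (A,c)→(B,a,←)
state=B head=0 tape=[b]ac   (B,b)→(B,_,→)
state=B head=1 tape=_[a]c   (B,a)→(A,a,·)
state=A head=1 tape=_[a]c   (A,a)→(C,c,→)
state=C head=2 tape=_c[c]
After 10 steps: state C, head at 2, tape cc.

state C, head at 2, tape cc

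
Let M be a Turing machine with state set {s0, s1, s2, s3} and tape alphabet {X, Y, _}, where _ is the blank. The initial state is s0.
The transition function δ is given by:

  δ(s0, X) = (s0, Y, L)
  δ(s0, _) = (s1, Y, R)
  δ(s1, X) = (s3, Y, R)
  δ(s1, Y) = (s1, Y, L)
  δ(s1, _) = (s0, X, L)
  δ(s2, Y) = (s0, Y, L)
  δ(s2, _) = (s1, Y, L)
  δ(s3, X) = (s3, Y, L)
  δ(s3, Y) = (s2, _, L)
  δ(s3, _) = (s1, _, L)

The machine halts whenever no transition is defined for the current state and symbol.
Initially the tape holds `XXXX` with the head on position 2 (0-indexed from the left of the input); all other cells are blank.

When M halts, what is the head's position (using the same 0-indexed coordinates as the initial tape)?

-3

state=s0 head=2 tape=___XX[X]X   (s0,X)→(s0,Y,L)
state=s0 head=1 tape=___X[X]YX   (s0,X)→(s0,Y,L)
state=s0 head=0 tape=___[X]YYX   (s0,X)→(s0,Y,L)
state=s0 head=-1 tape=__[_]YYYX   (s0,_)→(s1,Y,R)
state=s1 head=0 tape=__Y[Y]YYX   (s1,Y)→(s1,Y,L)
state=s1 head=-1 tape=__[Y]YYYX   (s1,Y)→(s1,Y,L)
state=s1 head=-2 tape=_[_]YYYYX   (s1,_)→(s0,X,L)
state=s0 head=-3 tape=[_]XYYYYX   (s0,_)→(s1,Y,R)
state=s1 head=-2 tape=Y[X]YYYYX   (s1,X)→(s3,Y,R)
state=s3 head=-1 tape=YY[Y]YYYX   (s3,Y)→(s2,_,L)
state=s2 head=-2 tape=Y[Y]_YYYX   (s2,Y)→(s0,Y,L)
state=s0 head=-3 tape=[Y]Y_YYYX
At halt the head is at cell -3.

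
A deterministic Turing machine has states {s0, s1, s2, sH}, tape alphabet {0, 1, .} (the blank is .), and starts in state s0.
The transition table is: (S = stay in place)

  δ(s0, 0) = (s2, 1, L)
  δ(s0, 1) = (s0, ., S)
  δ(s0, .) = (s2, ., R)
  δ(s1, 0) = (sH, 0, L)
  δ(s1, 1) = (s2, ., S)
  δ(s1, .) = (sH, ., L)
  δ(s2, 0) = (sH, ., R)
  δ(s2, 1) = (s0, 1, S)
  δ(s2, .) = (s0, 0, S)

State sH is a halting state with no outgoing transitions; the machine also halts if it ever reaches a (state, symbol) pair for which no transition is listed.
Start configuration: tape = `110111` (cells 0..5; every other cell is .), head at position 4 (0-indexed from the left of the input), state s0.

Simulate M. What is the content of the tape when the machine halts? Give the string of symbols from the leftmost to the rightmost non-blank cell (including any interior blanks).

s0 | 1101[1]1..   read 1 → write ., move S, go to s0
s0 | 1101[.]1..   read . → write ., move R, go to s2
s2 | 1101.[1]..   read 1 → write 1, move S, go to s0
s0 | 1101.[1]..   read 1 → write ., move S, go to s0
s0 | 1101.[.]..   read . → write ., move R, go to s2
s2 | 1101..[.].   read . → write 0, move S, go to s0
s0 | 1101..[0].   read 0 → write 1, move L, go to s2
s2 | 1101.[.]1.   read . → write 0, move S, go to s0
s0 | 1101.[0]1.   read 0 → write 1, move L, go to s2
s2 | 1101[.]11.   read . → write 0, move S, go to s0
s0 | 1101[0]11.   read 0 → write 1, move L, go to s2
s2 | 110[1]111.   read 1 → write 1, move S, go to s0
s0 | 110[1]111.   read 1 → write ., move S, go to s0
s0 | 110[.]111.   read . → write ., move R, go to s2
s2 | 110.[1]11.   read 1 → write 1, move S, go to s0
s0 | 110.[1]11.   read 1 → write ., move S, go to s0
s0 | 110.[.]11.   read . → write ., move R, go to s2
s2 | 110..[1]1.   read 1 → write 1, move S, go to s0
s0 | 110..[1]1.   read 1 → write ., move S, go to s0
s0 | 110..[.]1.   read . → write ., move R, go to s2
s2 | 110...[1].   read 1 → write 1, move S, go to s0
s0 | 110...[1].   read 1 → write ., move S, go to s0
s0 | 110...[.].   read . → write ., move R, go to s2
s2 | 110....[.]   read . → write 0, move S, go to s0
s0 | 110....[0]   read 0 → write 1, move L, go to s2
s2 | 110...[.]1   read . → write 0, move S, go to s0
s0 | 110...[0]1   read 0 → write 1, move L, go to s2
s2 | 110..[.]11   read . → write 0, move S, go to s0
s0 | 110..[0]11   read 0 → write 1, move L, go to s2
s2 | 110.[.]111   read . → write 0, move S, go to s0
s0 | 110.[0]111   read 0 → write 1, move L, go to s2
s2 | 110[.]1111   read . → write 0, move S, go to s0
s0 | 110[0]1111   read 0 → write 1, move L, go to s2
s2 | 11[0]11111   read 0 → write ., move R, go to sH
sH | 11.[1]1111
The non-blank tape span at halt is 11.11111.

11.11111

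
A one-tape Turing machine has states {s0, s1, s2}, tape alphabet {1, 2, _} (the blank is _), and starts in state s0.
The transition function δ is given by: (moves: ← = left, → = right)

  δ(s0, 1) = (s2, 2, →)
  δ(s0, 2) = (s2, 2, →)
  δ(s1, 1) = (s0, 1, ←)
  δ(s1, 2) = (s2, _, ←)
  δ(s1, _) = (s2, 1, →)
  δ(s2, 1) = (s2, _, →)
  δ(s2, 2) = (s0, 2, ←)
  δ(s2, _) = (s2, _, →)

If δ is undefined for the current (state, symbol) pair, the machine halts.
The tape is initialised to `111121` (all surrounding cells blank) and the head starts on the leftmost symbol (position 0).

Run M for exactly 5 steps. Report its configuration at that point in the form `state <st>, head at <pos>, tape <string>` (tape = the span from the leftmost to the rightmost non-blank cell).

state s0, head at 3, tape 2___21

s0 | [1]11121   read 1 → write 2, move →, go to s2
s2 | 2[1]1121   read 1 → write _, move →, go to s2
s2 | 2_[1]121   read 1 → write _, move →, go to s2
s2 | 2__[1]21   read 1 → write _, move →, go to s2
s2 | 2___[2]1   read 2 → write 2, move ←, go to s0
s0 | 2__[_]21
After 5 steps: state s0, head at 3, tape 2___21.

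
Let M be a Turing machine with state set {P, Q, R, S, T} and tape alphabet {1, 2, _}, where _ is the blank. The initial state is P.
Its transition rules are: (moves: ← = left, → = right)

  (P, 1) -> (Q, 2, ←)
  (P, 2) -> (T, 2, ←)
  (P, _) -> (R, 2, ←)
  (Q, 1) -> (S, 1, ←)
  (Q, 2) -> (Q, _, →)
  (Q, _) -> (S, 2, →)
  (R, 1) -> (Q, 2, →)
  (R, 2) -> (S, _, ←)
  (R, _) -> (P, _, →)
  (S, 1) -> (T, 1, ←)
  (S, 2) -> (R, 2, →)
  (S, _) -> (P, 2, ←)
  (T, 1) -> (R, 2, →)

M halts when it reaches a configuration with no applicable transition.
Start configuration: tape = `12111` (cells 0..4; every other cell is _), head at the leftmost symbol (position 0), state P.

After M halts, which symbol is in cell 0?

state=P head=0 tape=_[1]2111__   (P,1)→(Q,2,←)
state=Q head=-1 tape=[_]22111__   (Q,_)→(S,2,→)
state=S head=0 tape=2[2]2111__   (S,2)→(R,2,→)
state=R head=1 tape=22[2]111__   (R,2)→(S,_,←)
state=S head=0 tape=2[2]_111__   (S,2)→(R,2,→)
state=R head=1 tape=22[_]111__   (R,_)→(P,_,→)
state=P head=2 tape=22_[1]11__   (P,1)→(Q,2,←)
state=Q head=1 tape=22[_]211__   (Q,_)→(S,2,→)
state=S head=2 tape=222[2]11__   (S,2)→(R,2,→)
state=R head=3 tape=2222[1]1__   (R,1)→(Q,2,→)
state=Q head=4 tape=22222[1]__   (Q,1)→(S,1,←)
state=S head=3 tape=2222[2]1__   (S,2)→(R,2,→)
state=R head=4 tape=22222[1]__   (R,1)→(Q,2,→)
state=Q head=5 tape=222222[_]_   (Q,_)→(S,2,→)
state=S head=6 tape=2222222[_]   (S,_)→(P,2,←)
state=P head=5 tape=222222[2]2   (P,2)→(T,2,←)
state=T head=4 tape=22222[2]22
Cell 0 holds 2 when M halts.

2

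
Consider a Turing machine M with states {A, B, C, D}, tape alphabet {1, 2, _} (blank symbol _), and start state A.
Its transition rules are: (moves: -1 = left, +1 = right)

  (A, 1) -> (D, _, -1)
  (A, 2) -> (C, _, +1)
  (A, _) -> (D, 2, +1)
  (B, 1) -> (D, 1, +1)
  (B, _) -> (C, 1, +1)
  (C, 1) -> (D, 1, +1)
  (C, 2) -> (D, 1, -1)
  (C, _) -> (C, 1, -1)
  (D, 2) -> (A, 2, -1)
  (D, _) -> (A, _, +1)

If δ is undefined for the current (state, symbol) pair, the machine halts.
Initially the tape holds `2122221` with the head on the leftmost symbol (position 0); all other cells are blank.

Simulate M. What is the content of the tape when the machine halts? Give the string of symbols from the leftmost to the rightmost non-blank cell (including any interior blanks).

state=A head=0 tape=[2]122221   (A,2)→(C,_,+1)
state=C head=1 tape=_[1]22221   (C,1)→(D,1,+1)
state=D head=2 tape=_1[2]2221   (D,2)→(A,2,-1)
state=A head=1 tape=_[1]22221   (A,1)→(D,_,-1)
state=D head=0 tape=[_]_22221   (D,_)→(A,_,+1)
state=A head=1 tape=_[_]22221   (A,_)→(D,2,+1)
state=D head=2 tape=_2[2]2221   (D,2)→(A,2,-1)
state=A head=1 tape=_[2]22221   (A,2)→(C,_,+1)
state=C head=2 tape=__[2]2221   (C,2)→(D,1,-1)
state=D head=1 tape=_[_]12221   (D,_)→(A,_,+1)
state=A head=2 tape=__[1]2221   (A,1)→(D,_,-1)
state=D head=1 tape=_[_]_2221   (D,_)→(A,_,+1)
state=A head=2 tape=__[_]2221   (A,_)→(D,2,+1)
state=D head=3 tape=__2[2]221   (D,2)→(A,2,-1)
state=A head=2 tape=__[2]2221   (A,2)→(C,_,+1)
state=C head=3 tape=___[2]221   (C,2)→(D,1,-1)
state=D head=2 tape=__[_]1221   (D,_)→(A,_,+1)
state=A head=3 tape=___[1]221   (A,1)→(D,_,-1)
state=D head=2 tape=__[_]_221   (D,_)→(A,_,+1)
state=A head=3 tape=___[_]221   (A,_)→(D,2,+1)
state=D head=4 tape=___2[2]21   (D,2)→(A,2,-1)
state=A head=3 tape=___[2]221   (A,2)→(C,_,+1)
state=C head=4 tape=____[2]21   (C,2)→(D,1,-1)
state=D head=3 tape=___[_]121   (D,_)→(A,_,+1)
state=A head=4 tape=____[1]21   (A,1)→(D,_,-1)
state=D head=3 tape=___[_]_21   (D,_)→(A,_,+1)
state=A head=4 tape=____[_]21   (A,_)→(D,2,+1)
state=D head=5 tape=____2[2]1   (D,2)→(A,2,-1)
state=A head=4 tape=____[2]21   (A,2)→(C,_,+1)
state=C head=5 tape=_____[2]1   (C,2)→(D,1,-1)
state=D head=4 tape=____[_]11   (D,_)→(A,_,+1)
state=A head=5 tape=_____[1]1   (A,1)→(D,_,-1)
state=D head=4 tape=____[_]_1   (D,_)→(A,_,+1)
state=A head=5 tape=_____[_]1   (A,_)→(D,2,+1)
state=D head=6 tape=_____2[1]
The non-blank tape span at halt is 21.

21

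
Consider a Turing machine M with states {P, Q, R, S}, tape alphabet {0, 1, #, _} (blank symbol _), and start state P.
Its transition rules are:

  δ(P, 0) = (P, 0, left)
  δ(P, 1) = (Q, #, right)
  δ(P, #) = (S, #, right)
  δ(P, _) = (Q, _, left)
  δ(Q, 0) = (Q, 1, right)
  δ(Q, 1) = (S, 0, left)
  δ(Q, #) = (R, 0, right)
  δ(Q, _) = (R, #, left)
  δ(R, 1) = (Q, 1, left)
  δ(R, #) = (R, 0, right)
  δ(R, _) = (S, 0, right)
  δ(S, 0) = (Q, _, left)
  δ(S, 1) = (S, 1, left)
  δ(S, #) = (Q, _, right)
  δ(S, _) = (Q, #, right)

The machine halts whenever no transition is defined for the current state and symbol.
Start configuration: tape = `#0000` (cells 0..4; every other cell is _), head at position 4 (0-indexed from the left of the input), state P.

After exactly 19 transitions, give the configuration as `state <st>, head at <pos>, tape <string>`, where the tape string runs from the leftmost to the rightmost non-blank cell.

state Q, head at 1, tape 10#00

state=P head=4 tape=_#000[0]   (P,0)→(P,0,left)
state=P head=3 tape=_#00[0]0   (P,0)→(P,0,left)
state=P head=2 tape=_#0[0]00   (P,0)→(P,0,left)
state=P head=1 tape=_#[0]000   (P,0)→(P,0,left)
state=P head=0 tape=_[#]0000   (P,#)→(S,#,right)
state=S head=1 tape=_#[0]000   (S,0)→(Q,_,left)
state=Q head=0 tape=_[#]_000   (Q,#)→(R,0,right)
state=R head=1 tape=_0[_]000   (R,_)→(S,0,right)
state=S head=2 tape=_00[0]00   (S,0)→(Q,_,left)
state=Q head=1 tape=_0[0]_00   (Q,0)→(Q,1,right)
state=Q head=2 tape=_01[_]00   (Q,_)→(R,#,left)
state=R head=1 tape=_0[1]#00   (R,1)→(Q,1,left)
state=Q head=0 tape=_[0]1#00   (Q,0)→(Q,1,right)
state=Q head=1 tape=_1[1]#00   (Q,1)→(S,0,left)
state=S head=0 tape=_[1]0#00   (S,1)→(S,1,left)
state=S head=-1 tape=[_]10#00   (S,_)→(Q,#,right)
state=Q head=0 tape=#[1]0#00   (Q,1)→(S,0,left)
state=S head=-1 tape=[#]00#00   (S,#)→(Q,_,right)
state=Q head=0 tape=_[0]0#00   (Q,0)→(Q,1,right)
state=Q head=1 tape=_1[0]#00
After 19 steps: state Q, head at 1, tape 10#00.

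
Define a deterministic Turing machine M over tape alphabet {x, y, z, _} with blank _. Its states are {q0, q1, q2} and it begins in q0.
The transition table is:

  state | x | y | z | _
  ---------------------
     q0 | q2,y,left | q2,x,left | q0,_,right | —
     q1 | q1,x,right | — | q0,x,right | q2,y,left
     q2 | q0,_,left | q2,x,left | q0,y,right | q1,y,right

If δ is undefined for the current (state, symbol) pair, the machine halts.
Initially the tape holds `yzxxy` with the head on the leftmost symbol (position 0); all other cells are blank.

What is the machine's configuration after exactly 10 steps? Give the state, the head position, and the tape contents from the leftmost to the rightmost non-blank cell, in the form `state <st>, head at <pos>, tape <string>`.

state=q0 head=0 tape=__[y]zxxy   (q0,y)→(q2,x,left)
state=q2 head=-1 tape=_[_]xzxxy   (q2,_)→(q1,y,right)
state=q1 head=0 tape=_y[x]zxxy   (q1,x)→(q1,x,right)
state=q1 head=1 tape=_yx[z]xxy   (q1,z)→(q0,x,right)
state=q0 head=2 tape=_yxx[x]xy   (q0,x)→(q2,y,left)
state=q2 head=1 tape=_yx[x]yxy   (q2,x)→(q0,_,left)
state=q0 head=0 tape=_y[x]_yxy   (q0,x)→(q2,y,left)
state=q2 head=-1 tape=_[y]y_yxy   (q2,y)→(q2,x,left)
state=q2 head=-2 tape=[_]xy_yxy   (q2,_)→(q1,y,right)
state=q1 head=-1 tape=y[x]y_yxy   (q1,x)→(q1,x,right)
state=q1 head=0 tape=yx[y]_yxy
After 10 steps: state q1, head at 0, tape yxy_yxy.

state q1, head at 0, tape yxy_yxy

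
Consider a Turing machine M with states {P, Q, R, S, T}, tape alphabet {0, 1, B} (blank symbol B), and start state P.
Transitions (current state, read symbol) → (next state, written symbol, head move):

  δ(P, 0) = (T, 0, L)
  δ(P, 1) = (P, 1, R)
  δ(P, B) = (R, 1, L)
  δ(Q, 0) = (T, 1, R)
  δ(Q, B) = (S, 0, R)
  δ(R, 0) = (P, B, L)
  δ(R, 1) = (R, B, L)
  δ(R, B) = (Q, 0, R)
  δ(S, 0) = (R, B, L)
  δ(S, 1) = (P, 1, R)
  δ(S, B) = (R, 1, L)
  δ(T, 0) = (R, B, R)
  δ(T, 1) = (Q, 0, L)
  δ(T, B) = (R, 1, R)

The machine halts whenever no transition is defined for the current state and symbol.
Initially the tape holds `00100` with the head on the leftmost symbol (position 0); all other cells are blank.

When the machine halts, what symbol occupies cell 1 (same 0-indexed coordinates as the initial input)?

P | BBBB[0]0100   read 0 → write 0, move L, go to T
T | BBB[B]00100   read B → write 1, move R, go to R
R | BBB1[0]0100   read 0 → write B, move L, go to P
P | BBB[1]B0100   read 1 → write 1, move R, go to P
P | BBB1[B]0100   read B → write 1, move L, go to R
R | BBB[1]10100   read 1 → write B, move L, go to R
R | BB[B]B10100   read B → write 0, move R, go to Q
Q | BB0[B]10100   read B → write 0, move R, go to S
S | BB00[1]0100   read 1 → write 1, move R, go to P
P | BB001[0]100   read 0 → write 0, move L, go to T
T | BB00[1]0100   read 1 → write 0, move L, go to Q
Q | BB0[0]00100   read 0 → write 1, move R, go to T
T | BB01[0]0100   read 0 → write B, move R, go to R
R | BB01B[0]100   read 0 → write B, move L, go to P
P | BB01[B]B100   read B → write 1, move L, go to R
R | BB0[1]1B100   read 1 → write B, move L, go to R
R | BB[0]B1B100   read 0 → write B, move L, go to P
P | B[B]BB1B100   read B → write 1, move L, go to R
R | [B]1BB1B100   read B → write 0, move R, go to Q
Q | 0[1]BB1B100
Cell 1 holds B when M halts.

B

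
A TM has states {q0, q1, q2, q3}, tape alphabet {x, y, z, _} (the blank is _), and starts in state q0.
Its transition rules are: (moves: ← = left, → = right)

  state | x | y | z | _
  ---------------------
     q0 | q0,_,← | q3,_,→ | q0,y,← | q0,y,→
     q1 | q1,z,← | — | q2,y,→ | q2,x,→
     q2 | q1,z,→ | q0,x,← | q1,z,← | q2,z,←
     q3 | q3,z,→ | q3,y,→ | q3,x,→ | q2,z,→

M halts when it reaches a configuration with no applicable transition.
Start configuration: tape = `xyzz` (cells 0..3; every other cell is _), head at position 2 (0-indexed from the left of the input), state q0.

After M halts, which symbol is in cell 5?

state=q0 head=2 tape=xy[z]z__   (q0,z)→(q0,y,←)
state=q0 head=1 tape=x[y]yz__   (q0,y)→(q3,_,→)
state=q3 head=2 tape=x_[y]z__   (q3,y)→(q3,y,→)
state=q3 head=3 tape=x_y[z]__   (q3,z)→(q3,x,→)
state=q3 head=4 tape=x_yx[_]_   (q3,_)→(q2,z,→)
state=q2 head=5 tape=x_yxz[_]   (q2,_)→(q2,z,←)
state=q2 head=4 tape=x_yx[z]z   (q2,z)→(q1,z,←)
state=q1 head=3 tape=x_y[x]zz   (q1,x)→(q1,z,←)
state=q1 head=2 tape=x_[y]zzz
Cell 5 holds z when M halts.

z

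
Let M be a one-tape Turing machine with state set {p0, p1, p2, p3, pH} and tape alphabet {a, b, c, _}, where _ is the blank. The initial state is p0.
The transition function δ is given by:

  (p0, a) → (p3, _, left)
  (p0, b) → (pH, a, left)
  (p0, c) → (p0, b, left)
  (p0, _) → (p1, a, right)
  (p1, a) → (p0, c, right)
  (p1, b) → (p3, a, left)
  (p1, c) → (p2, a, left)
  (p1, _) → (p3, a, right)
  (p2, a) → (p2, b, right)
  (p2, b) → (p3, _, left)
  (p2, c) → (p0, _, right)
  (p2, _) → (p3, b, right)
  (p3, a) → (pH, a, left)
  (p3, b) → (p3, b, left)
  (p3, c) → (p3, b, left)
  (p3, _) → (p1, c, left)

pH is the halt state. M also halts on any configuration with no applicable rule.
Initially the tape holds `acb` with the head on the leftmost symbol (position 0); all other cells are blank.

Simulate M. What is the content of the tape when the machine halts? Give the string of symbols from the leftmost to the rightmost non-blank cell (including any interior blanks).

p0 | ___[a]cb   read a → write _, move left, go to p3
p3 | __[_]_cb   read _ → write c, move left, go to p1
p1 | _[_]c_cb   read _ → write a, move right, go to p3
p3 | _a[c]_cb   read c → write b, move left, go to p3
p3 | _[a]b_cb   read a → write a, move left, go to pH
pH | [_]ab_cb
The non-blank tape span at halt is ab_cb.

ab_cb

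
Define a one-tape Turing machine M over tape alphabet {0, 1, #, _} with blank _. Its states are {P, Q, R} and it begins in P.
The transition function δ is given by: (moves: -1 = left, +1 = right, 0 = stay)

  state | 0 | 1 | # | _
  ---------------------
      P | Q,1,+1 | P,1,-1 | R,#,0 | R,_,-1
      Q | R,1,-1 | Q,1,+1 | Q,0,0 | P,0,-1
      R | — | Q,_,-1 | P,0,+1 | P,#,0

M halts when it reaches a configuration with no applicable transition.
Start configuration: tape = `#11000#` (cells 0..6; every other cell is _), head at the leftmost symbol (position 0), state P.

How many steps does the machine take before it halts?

state=P head=0 tape=__[#]11000#   (P,#)→(R,#,0)
state=R head=0 tape=__[#]11000#   (R,#)→(P,0,+1)
state=P head=1 tape=__0[1]1000#   (P,1)→(P,1,-1)
state=P head=0 tape=__[0]11000#   (P,0)→(Q,1,+1)
state=Q head=1 tape=__1[1]1000#   (Q,1)→(Q,1,+1)
state=Q head=2 tape=__11[1]000#   (Q,1)→(Q,1,+1)
state=Q head=3 tape=__111[0]00#   (Q,0)→(R,1,-1)
state=R head=2 tape=__11[1]100#   (R,1)→(Q,_,-1)
state=Q head=1 tape=__1[1]_100#   (Q,1)→(Q,1,+1)
state=Q head=2 tape=__11[_]100#   (Q,_)→(P,0,-1)
state=P head=1 tape=__1[1]0100#   (P,1)→(P,1,-1)
state=P head=0 tape=__[1]10100#   (P,1)→(P,1,-1)
state=P head=-1 tape=_[_]110100#   (P,_)→(R,_,-1)
state=R head=-2 tape=[_]_110100#   (R,_)→(P,#,0)
state=P head=-2 tape=[#]_110100#   (P,#)→(R,#,0)
state=R head=-2 tape=[#]_110100#   (R,#)→(P,0,+1)
state=P head=-1 tape=0[_]110100#   (P,_)→(R,_,-1)
state=R head=-2 tape=[0]_110100#
M halts after 17 transitions.

17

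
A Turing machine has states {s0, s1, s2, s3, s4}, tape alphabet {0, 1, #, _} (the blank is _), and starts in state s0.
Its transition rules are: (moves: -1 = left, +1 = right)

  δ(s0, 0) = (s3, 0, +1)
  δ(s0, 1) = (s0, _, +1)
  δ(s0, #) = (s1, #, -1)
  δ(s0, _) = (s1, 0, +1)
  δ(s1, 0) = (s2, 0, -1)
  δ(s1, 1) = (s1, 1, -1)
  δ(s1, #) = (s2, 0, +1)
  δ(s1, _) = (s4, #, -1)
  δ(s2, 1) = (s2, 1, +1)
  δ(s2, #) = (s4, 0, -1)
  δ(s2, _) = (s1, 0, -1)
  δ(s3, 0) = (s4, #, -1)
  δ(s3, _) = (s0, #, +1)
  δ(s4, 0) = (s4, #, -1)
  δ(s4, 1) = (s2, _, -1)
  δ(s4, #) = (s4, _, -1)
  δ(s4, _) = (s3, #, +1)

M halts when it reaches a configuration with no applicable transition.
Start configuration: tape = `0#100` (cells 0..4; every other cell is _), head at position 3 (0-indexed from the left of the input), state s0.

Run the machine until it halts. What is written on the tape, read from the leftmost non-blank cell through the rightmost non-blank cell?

##0_##

state=s0 head=3 tape=_0#1[0]0   (s0,0)→(s3,0,+1)
state=s3 head=4 tape=_0#10[0]   (s3,0)→(s4,#,-1)
state=s4 head=3 tape=_0#1[0]#   (s4,0)→(s4,#,-1)
state=s4 head=2 tape=_0#[1]##   (s4,1)→(s2,_,-1)
state=s2 head=1 tape=_0[#]_##   (s2,#)→(s4,0,-1)
state=s4 head=0 tape=_[0]0_##   (s4,0)→(s4,#,-1)
state=s4 head=-1 tape=[_]#0_##   (s4,_)→(s3,#,+1)
state=s3 head=0 tape=#[#]0_##
The non-blank tape span at halt is ##0_##.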